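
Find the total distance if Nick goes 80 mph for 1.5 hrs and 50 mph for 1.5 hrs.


Leg 1 distance:
80 x 1.5 = 120 miles
Leg 2 distance:
50 x 1.5 = 75 miles
Total distance:
120 + 75 = 195 miles

195 miles


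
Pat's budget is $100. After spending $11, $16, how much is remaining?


Add up expenses:
$11 + $16 = $27
Subtract from budget:
$100 - $27 = $73

$73


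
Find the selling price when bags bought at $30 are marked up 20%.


Calculate the markup amount:
20% of $30 = $6
Add to cost:
$30 + $6 = $36

$36


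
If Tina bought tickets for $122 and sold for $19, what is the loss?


Selling price = $19
Cost price = $122
Loss = cost price - selling price:
Loss = $122 - $19 = $103

$103


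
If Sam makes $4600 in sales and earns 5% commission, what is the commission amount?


Convert rate to decimal:
5% = 0.05
Multiply by sales:
$4600 x 0.05 = $230

$230


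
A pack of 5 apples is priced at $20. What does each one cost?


Total cost: $20
Number of items: 5
Unit price: $20 / 5 = $4

$4


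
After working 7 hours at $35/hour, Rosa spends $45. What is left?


Calculate earnings:
7 x $35 = $245
Subtract spending:
$245 - $45 = $200

$200


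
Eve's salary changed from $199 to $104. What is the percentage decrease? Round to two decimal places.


Find the absolute change:
|104 - 199| = 95
Divide by original and multiply by 100:
95 / 199 x 100 = 47.7386...% ≈ 47.74%

47.74%


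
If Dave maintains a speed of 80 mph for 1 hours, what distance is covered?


Use the formula: distance = speed x time
Speed = 80 mph, Time = 1 hours
80 x 1 = 80 miles

80 miles


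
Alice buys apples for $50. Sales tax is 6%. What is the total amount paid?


Calculate the tax:
6% of $50 = $3
Add tax to price:
$50 + $3 = $53

$53


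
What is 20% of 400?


Convert percentage to decimal:
20% = 0.2
Multiply:
400 x 0.2 = 80

80


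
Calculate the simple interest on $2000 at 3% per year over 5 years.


Use the formula I = P x R x T / 100
P x R x T = 2000 x 3 x 5 = 30000
I = 30000 / 100 = $300

$300


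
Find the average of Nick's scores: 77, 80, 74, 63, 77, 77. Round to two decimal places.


Add the scores:
77 + 80 + 74 + 63 + 77 + 77 = 448
Divide by the number of tests:
448 / 6 = 74.6666... ≈ 74.67

74.67


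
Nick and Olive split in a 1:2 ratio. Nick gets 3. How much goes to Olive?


Find the multiplier:
3 / 1 = 3
Apply to Olive's share:
2 x 3 = 6

6


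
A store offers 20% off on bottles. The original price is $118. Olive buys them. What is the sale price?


Calculate the discount amount:
20% of $118 = $23.60
Subtract from original:
$118 - $23.60 = $94.40

$94.40


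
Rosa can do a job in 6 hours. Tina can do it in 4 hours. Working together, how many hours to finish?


Rosa's rate: 1/6 of the job per hour
Tina's rate: 1/4 of the job per hour
Combined rate: 1/6 + 1/4 = 5/12 per hour
Time = 1 / (5/12) = 12/5 = 2.4 hours

2.4 hours


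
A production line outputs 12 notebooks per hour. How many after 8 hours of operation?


Production rate: 12 notebooks per hour
Time: 8 hours
Total: 12 x 8 = 96 notebooks

96 notebooks


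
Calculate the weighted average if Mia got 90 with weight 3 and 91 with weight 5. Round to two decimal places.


Weighted sum:
3 x 90 + 5 x 91 = 725
Total weight:
3 + 5 = 8
Weighted average:
725 / 8 = 90.625 ≈ 90.63

90.63


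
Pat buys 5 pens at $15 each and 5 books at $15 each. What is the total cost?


Cost of pens:
5 x $15 = $75
Cost of books:
5 x $15 = $75
Add both:
$75 + $75 = $150

$150


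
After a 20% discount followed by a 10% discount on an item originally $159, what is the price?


First discount:
20% of $159 = $31.80
Price after first discount:
$159 - $31.80 = $127.20
Second discount:
10% of $127.20 = $12.72
Final price:
$127.20 - $12.72 = $114.48

$114.48


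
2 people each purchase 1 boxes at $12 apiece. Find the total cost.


Cost per person:
1 x $12 = $12
Group total:
2 x $12 = $24

$24


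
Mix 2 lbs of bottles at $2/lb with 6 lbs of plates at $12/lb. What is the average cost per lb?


Cost of bottles:
2 x $2 = $4
Cost of plates:
6 x $12 = $72
Total cost: $4 + $72 = $76
Total weight: 8 lbs
Average: $76 / 8 = $9.50/lb

$9.50/lb


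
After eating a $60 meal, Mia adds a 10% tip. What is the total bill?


Calculate the tip:
10% of $60 = $6
Add tip to meal cost:
$60 + $6 = $66

$66


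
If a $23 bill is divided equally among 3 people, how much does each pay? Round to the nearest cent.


Total bill: $23
Number of people: 3
Each pays: $23 / 3 = $7.6666... ≈ $7.67

$7.67


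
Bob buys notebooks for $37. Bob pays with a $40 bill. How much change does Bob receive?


Start with the amount paid:
$40
Subtract the price:
$40 - $37 = $3

$3


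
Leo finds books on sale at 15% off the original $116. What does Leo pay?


Calculate the discount amount:
15% of $116 = $17.40
Subtract from original:
$116 - $17.40 = $98.60

$98.60


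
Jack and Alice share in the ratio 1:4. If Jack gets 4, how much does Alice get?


Find the multiplier:
4 / 1 = 4
Apply to Alice's share:
4 x 4 = 16

16


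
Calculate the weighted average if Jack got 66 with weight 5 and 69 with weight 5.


Weighted sum:
5 x 66 + 5 x 69 = 675
Total weight:
5 + 5 = 10
Weighted average:
675 / 10 = 67.5

67.5


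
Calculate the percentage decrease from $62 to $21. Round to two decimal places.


Find the absolute change:
|21 - 62| = 41
Divide by original and multiply by 100:
41 / 62 x 100 = 66.1290...% ≈ 66.13%

66.13%


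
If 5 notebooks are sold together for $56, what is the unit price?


Total cost: $56
Number of items: 5
Unit price: $56 / 5 = $11.20

$11.20


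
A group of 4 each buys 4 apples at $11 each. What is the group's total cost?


Cost per person:
4 x $11 = $44
Group total:
4 x $44 = $176

$176


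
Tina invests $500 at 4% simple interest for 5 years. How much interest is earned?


Use the formula I = P x R x T / 100
P x R x T = 500 x 4 x 5 = 10000
I = 10000 / 100 = $100

$100


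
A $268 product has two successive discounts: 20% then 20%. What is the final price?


First discount:
20% of $268 = $53.60
Price after first discount:
$268 - $53.60 = $214.40
Second discount:
20% of $214.40 = $42.88
Final price:
$214.40 - $42.88 = $171.52

$171.52


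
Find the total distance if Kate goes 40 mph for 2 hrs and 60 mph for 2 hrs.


Leg 1 distance:
40 x 2 = 80 miles
Leg 2 distance:
60 x 2 = 120 miles
Total distance:
80 + 120 = 200 miles

200 miles


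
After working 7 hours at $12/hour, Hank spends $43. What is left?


Calculate earnings:
7 x $12 = $84
Subtract spending:
$84 - $43 = $41

$41


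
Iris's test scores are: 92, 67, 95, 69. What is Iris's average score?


Add the scores:
92 + 67 + 95 + 69 = 323
Divide by the number of tests:
323 / 4 = 80.75

80.75


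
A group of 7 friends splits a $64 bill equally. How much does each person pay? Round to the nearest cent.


Total bill: $64
Number of people: 7
Each pays: $64 / 7 = $9.1428... ≈ $9.14

$9.14


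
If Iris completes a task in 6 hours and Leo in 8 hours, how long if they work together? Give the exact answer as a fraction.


Iris's rate: 1/6 of the job per hour
Leo's rate: 1/8 of the job per hour
Combined rate: 1/6 + 1/8 = 7/24 per hour
Time = 1 / (7/24) = 24/7 hours (≈ 3.43 hours)

24/7 hours


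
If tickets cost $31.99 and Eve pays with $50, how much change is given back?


Start with the amount paid:
$50
Subtract the price:
$50 - $31.99 = $18.01

$18.01


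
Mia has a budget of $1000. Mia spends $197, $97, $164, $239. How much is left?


Add up expenses:
$197 + $97 + $164 + $239 = $697
Subtract from budget:
$1000 - $697 = $303

$303


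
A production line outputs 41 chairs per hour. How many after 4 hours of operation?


Production rate: 41 chairs per hour
Time: 4 hours
Total: 41 x 4 = 164 chairs

164 chairs


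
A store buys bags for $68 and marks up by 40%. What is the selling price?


Calculate the markup amount:
40% of $68 = $27.20
Add to cost:
$68 + $27.20 = $95.20

$95.20


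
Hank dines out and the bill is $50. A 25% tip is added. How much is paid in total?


Calculate the tip:
25% of $50 = $12.50
Add tip to meal cost:
$50 + $12.50 = $62.50

$62.50


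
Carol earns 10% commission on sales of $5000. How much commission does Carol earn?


Convert rate to decimal:
10% = 0.1
Multiply by sales:
$5000 x 0.1 = $500

$500


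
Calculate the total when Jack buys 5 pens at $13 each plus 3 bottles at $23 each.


Cost of pens:
5 x $13 = $65
Cost of bottles:
3 x $23 = $69
Add both:
$65 + $69 = $134

$134


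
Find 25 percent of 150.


Convert percentage to decimal:
25% = 0.25
Multiply:
150 x 0.25 = 37.5

37.5


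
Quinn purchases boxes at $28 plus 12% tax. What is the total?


Calculate the tax:
12% of $28 = $3.36
Add tax to price:
$28 + $3.36 = $31.36

$31.36


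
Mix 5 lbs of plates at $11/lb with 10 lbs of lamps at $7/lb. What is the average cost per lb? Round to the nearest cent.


Cost of plates:
5 x $11 = $55
Cost of lamps:
10 x $7 = $70
Total cost: $55 + $70 = $125
Total weight: 15 lbs
Average: $125 / 15 = $8.3333... ≈ $8.33/lb

$8.33/lb


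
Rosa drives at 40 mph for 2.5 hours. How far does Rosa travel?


Use the formula: distance = speed x time
Speed = 40 mph, Time = 2.5 hours
40 x 2.5 = 100 miles

100 miles


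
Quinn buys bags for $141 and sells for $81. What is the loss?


Selling price = $81
Cost price = $141
Loss = cost price - selling price:
Loss = $141 - $81 = $60

$60


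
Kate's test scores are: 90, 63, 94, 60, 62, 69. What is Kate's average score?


Add the scores:
90 + 63 + 94 + 60 + 62 + 69 = 438
Divide by the number of tests:
438 / 6 = 73

73


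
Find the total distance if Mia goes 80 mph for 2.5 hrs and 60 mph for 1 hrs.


Leg 1 distance:
80 x 2.5 = 200 miles
Leg 2 distance:
60 x 1 = 60 miles
Total distance:
200 + 60 = 260 miles

260 miles


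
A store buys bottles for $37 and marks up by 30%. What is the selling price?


Calculate the markup amount:
30% of $37 = $11.10
Add to cost:
$37 + $11.10 = $48.10

$48.10


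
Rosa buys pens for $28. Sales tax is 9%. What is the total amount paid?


Calculate the tax:
9% of $28 = $2.52
Add tax to price:
$28 + $2.52 = $30.52

$30.52


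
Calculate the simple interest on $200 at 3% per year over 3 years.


Use the formula I = P x R x T / 100
P x R x T = 200 x 3 x 3 = 1800
I = 1800 / 100 = $18

$18


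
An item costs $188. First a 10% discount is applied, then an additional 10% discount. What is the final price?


First discount:
10% of $188 = $18.80
Price after first discount:
$188 - $18.80 = $169.20
Second discount:
10% of $169.20 = $16.92
Final price:
$169.20 - $16.92 = $152.28

$152.28


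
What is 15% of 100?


Convert percentage to decimal:
15% = 0.15
Multiply:
100 x 0.15 = 15

15


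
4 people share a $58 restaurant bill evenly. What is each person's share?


Total bill: $58
Number of people: 4
Each pays: $58 / 4 = $14.50

$14.50


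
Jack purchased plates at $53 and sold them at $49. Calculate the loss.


Selling price = $49
Cost price = $53
Loss = cost price - selling price:
Loss = $53 - $49 = $4

$4


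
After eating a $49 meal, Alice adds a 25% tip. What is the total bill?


Calculate the tip:
25% of $49 = $12.25
Add tip to meal cost:
$49 + $12.25 = $61.25

$61.25


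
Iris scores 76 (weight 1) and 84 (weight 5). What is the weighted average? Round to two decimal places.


Weighted sum:
1 x 76 + 5 x 84 = 496
Total weight:
1 + 5 = 6
Weighted average:
496 / 6 = 82.6666... ≈ 82.67

82.67


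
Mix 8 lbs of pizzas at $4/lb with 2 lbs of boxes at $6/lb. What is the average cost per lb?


Cost of pizzas:
8 x $4 = $32
Cost of boxes:
2 x $6 = $12
Total cost: $32 + $12 = $44
Total weight: 10 lbs
Average: $44 / 10 = $4.40/lb

$4.40/lb


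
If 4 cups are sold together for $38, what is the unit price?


Total cost: $38
Number of items: 4
Unit price: $38 / 4 = $9.50

$9.50


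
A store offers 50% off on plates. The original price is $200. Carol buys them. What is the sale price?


Calculate the discount amount:
50% of $200 = $100
Subtract from original:
$200 - $100 = $100

$100


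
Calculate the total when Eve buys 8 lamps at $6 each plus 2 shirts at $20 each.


Cost of lamps:
8 x $6 = $48
Cost of shirts:
2 x $20 = $40
Add both:
$48 + $40 = $88

$88


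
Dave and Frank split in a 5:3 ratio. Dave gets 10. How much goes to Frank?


Find the multiplier:
10 / 5 = 2
Apply to Frank's share:
3 x 2 = 6

6


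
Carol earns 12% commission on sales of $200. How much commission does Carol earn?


Convert rate to decimal:
12% = 0.12
Multiply by sales:
$200 x 0.12 = $24

$24


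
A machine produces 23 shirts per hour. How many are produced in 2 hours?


Production rate: 23 shirts per hour
Time: 2 hours
Total: 23 x 2 = 46 shirts

46 shirts


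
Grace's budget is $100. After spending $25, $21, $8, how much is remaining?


Add up expenses:
$25 + $21 + $8 = $54
Subtract from budget:
$100 - $54 = $46

$46


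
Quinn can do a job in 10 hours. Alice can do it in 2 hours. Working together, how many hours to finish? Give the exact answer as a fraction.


Quinn's rate: 1/10 of the job per hour
Alice's rate: 1/2 of the job per hour
Combined rate: 1/10 + 1/2 = 3/5 per hour
Time = 1 / (3/5) = 5/3 hours (≈ 1.67 hours)

5/3 hours


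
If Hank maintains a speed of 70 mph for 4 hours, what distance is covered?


Use the formula: distance = speed x time
Speed = 70 mph, Time = 4 hours
70 x 4 = 280 miles

280 miles


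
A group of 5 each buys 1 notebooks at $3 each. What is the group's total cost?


Cost per person:
1 x $3 = $3
Group total:
5 x $3 = $15

$15


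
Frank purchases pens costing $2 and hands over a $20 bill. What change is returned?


Start with the amount paid:
$20
Subtract the price:
$20 - $2 = $18

$18


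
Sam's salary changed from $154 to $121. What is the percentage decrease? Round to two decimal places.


Find the absolute change:
|121 - 154| = 33
Divide by original and multiply by 100:
33 / 154 x 100 = 21.4285...% ≈ 21.43%

21.43%


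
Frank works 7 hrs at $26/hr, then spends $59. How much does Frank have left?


Calculate earnings:
7 x $26 = $182
Subtract spending:
$182 - $59 = $123

$123


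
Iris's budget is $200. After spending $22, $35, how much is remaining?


Add up expenses:
$22 + $35 = $57
Subtract from budget:
$200 - $57 = $143

$143


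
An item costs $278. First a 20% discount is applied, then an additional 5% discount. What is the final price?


First discount:
20% of $278 = $55.60
Price after first discount:
$278 - $55.60 = $222.40
Second discount:
5% of $222.40 = $11.12
Final price:
$222.40 - $11.12 = $211.28

$211.28


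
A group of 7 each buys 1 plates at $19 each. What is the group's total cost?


Cost per person:
1 x $19 = $19
Group total:
7 x $19 = $133

$133


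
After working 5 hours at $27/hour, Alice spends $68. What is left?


Calculate earnings:
5 x $27 = $135
Subtract spending:
$135 - $68 = $67

$67


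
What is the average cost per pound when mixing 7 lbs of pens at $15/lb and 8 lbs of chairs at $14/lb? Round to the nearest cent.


Cost of pens:
7 x $15 = $105
Cost of chairs:
8 x $14 = $112
Total cost: $105 + $112 = $217
Total weight: 15 lbs
Average: $217 / 15 = $14.4666... ≈ $14.47/lb

$14.47/lb


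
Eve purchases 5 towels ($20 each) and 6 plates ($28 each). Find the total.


Cost of towels:
5 x $20 = $100
Cost of plates:
6 x $28 = $168
Add both:
$100 + $168 = $268

$268


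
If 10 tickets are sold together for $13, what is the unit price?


Total cost: $13
Number of items: 10
Unit price: $13 / 10 = $1.30

$1.30


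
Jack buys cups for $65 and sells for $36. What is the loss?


Selling price = $36
Cost price = $65
Loss = cost price - selling price:
Loss = $65 - $36 = $29

$29


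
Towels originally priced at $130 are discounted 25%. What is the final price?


Calculate the discount amount:
25% of $130 = $32.50
Subtract from original:
$130 - $32.50 = $97.50

$97.50


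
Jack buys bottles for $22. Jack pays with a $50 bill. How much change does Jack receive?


Start with the amount paid:
$50
Subtract the price:
$50 - $22 = $28

$28


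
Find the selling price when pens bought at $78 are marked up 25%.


Calculate the markup amount:
25% of $78 = $19.50
Add to cost:
$78 + $19.50 = $97.50

$97.50


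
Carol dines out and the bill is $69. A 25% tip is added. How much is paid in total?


Calculate the tip:
25% of $69 = $17.25
Add tip to meal cost:
$69 + $17.25 = $86.25

$86.25


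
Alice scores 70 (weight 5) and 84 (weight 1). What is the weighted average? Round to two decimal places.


Weighted sum:
5 x 70 + 1 x 84 = 434
Total weight:
5 + 1 = 6
Weighted average:
434 / 6 = 72.3333... ≈ 72.33

72.33


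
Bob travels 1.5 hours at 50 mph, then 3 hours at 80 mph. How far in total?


Leg 1 distance:
50 x 1.5 = 75 miles
Leg 2 distance:
80 x 3 = 240 miles
Total distance:
75 + 240 = 315 miles

315 miles


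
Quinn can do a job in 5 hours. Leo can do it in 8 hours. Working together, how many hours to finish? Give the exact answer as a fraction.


Quinn's rate: 1/5 of the job per hour
Leo's rate: 1/8 of the job per hour
Combined rate: 1/5 + 1/8 = 13/40 per hour
Time = 1 / (13/40) = 40/13 hours (≈ 3.08 hours)

40/13 hours


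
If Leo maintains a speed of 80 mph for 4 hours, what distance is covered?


Use the formula: distance = speed x time
Speed = 80 mph, Time = 4 hours
80 x 4 = 320 miles

320 miles


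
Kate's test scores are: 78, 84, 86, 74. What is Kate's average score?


Add the scores:
78 + 84 + 86 + 74 = 322
Divide by the number of tests:
322 / 4 = 80.5

80.5


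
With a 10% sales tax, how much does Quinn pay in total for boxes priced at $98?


Calculate the tax:
10% of $98 = $9.80
Add tax to price:
$98 + $9.80 = $107.80

$107.80


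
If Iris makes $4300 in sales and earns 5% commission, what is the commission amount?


Convert rate to decimal:
5% = 0.05
Multiply by sales:
$4300 x 0.05 = $215

$215


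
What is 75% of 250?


Convert percentage to decimal:
75% = 0.75
Multiply:
250 x 0.75 = 187.5

187.5


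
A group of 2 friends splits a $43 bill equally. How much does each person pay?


Total bill: $43
Number of people: 2
Each pays: $43 / 2 = $21.50

$21.50


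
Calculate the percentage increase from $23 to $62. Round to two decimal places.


Find the absolute change:
|62 - 23| = 39
Divide by original and multiply by 100:
39 / 23 x 100 = 169.5652...% ≈ 169.57%

169.57%


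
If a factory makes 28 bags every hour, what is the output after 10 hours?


Production rate: 28 bags per hour
Time: 10 hours
Total: 28 x 10 = 280 bags

280 bags


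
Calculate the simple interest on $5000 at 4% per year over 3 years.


Use the formula I = P x R x T / 100
P x R x T = 5000 x 4 x 3 = 60000
I = 60000 / 100 = $600

$600


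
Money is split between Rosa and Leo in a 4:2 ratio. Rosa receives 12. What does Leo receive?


Find the multiplier:
12 / 4 = 3
Apply to Leo's share:
2 x 3 = 6

6


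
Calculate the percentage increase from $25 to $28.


Find the absolute change:
|28 - 25| = 3
Divide by original and multiply by 100:
3 / 25 x 100 = 12%

12%


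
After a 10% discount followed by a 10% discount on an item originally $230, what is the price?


First discount:
10% of $230 = $23
Price after first discount:
$230 - $23 = $207
Second discount:
10% of $207 = $20.70
Final price:
$207 - $20.70 = $186.30

$186.30


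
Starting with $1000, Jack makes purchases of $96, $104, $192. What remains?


Add up expenses:
$96 + $104 + $192 = $392
Subtract from budget:
$1000 - $392 = $608

$608


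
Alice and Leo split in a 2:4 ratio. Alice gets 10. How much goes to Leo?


Find the multiplier:
10 / 2 = 5
Apply to Leo's share:
4 x 5 = 20

20


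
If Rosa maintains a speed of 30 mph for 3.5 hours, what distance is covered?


Use the formula: distance = speed x time
Speed = 30 mph, Time = 3.5 hours
30 x 3.5 = 105 miles

105 miles


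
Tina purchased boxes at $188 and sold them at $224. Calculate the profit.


Selling price = $224
Cost price = $188
Profit = selling price - cost price:
Profit = $224 - $188 = $36

$36


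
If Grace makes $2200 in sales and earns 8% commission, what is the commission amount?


Convert rate to decimal:
8% = 0.08
Multiply by sales:
$2200 x 0.08 = $176

$176


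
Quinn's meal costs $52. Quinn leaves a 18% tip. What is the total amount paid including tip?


Calculate the tip:
18% of $52 = $9.36
Add tip to meal cost:
$52 + $9.36 = $61.36

$61.36


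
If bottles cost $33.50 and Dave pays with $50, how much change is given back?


Start with the amount paid:
$50
Subtract the price:
$50 - $33.50 = $16.50

$16.50


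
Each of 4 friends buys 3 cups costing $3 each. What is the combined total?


Cost per person:
3 x $3 = $9
Group total:
4 x $9 = $36

$36


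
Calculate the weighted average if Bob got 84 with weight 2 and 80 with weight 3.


Weighted sum:
2 x 84 + 3 x 80 = 408
Total weight:
2 + 3 = 5
Weighted average:
408 / 5 = 81.6

81.6


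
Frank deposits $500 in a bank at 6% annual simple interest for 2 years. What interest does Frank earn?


Use the formula I = P x R x T / 100
P x R x T = 500 x 6 x 2 = 6000
I = 6000 / 100 = $60

$60


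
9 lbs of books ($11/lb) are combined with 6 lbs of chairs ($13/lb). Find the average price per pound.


Cost of books:
9 x $11 = $99
Cost of chairs:
6 x $13 = $78
Total cost: $99 + $78 = $177
Total weight: 15 lbs
Average: $177 / 15 = $11.80/lb

$11.80/lb


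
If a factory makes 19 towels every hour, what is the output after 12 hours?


Production rate: 19 towels per hour
Time: 12 hours
Total: 19 x 12 = 228 towels

228 towels


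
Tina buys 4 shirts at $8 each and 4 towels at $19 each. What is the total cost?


Cost of shirts:
4 x $8 = $32
Cost of towels:
4 x $19 = $76
Add both:
$32 + $76 = $108

$108


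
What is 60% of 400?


Convert percentage to decimal:
60% = 0.6
Multiply:
400 x 0.6 = 240

240


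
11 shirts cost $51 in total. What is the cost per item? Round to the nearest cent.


Total cost: $51
Number of items: 11
Unit price: $51 / 11 = $4.6363... ≈ $4.64

$4.64


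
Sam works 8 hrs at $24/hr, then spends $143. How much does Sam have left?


Calculate earnings:
8 x $24 = $192
Subtract spending:
$192 - $143 = $49

$49


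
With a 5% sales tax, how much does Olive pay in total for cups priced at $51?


Calculate the tax:
5% of $51 = $2.55
Add tax to price:
$51 + $2.55 = $53.55

$53.55


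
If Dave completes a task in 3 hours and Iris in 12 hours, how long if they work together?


Dave's rate: 1/3 of the job per hour
Iris's rate: 1/12 of the job per hour
Combined rate: 1/3 + 1/12 = 5/12 per hour
Time = 1 / (5/12) = 12/5 = 2.4 hours

2.4 hours


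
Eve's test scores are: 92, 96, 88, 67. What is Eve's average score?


Add the scores:
92 + 96 + 88 + 67 = 343
Divide by the number of tests:
343 / 4 = 85.75

85.75


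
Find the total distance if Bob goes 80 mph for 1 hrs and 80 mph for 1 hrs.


Leg 1 distance:
80 x 1 = 80 miles
Leg 2 distance:
80 x 1 = 80 miles
Total distance:
80 + 80 = 160 miles

160 miles


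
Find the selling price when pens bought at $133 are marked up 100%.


Calculate the markup amount:
100% of $133 = $133
Add to cost:
$133 + $133 = $266

$266


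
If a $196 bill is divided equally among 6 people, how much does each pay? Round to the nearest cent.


Total bill: $196
Number of people: 6
Each pays: $196 / 6 = $32.6666... ≈ $32.67

$32.67


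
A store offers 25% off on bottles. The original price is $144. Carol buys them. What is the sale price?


Calculate the discount amount:
25% of $144 = $36
Subtract from original:
$144 - $36 = $108

$108


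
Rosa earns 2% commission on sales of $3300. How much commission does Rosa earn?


Convert rate to decimal:
2% = 0.02
Multiply by sales:
$3300 x 0.02 = $66

$66


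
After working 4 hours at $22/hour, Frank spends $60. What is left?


Calculate earnings:
4 x $22 = $88
Subtract spending:
$88 - $60 = $28

$28


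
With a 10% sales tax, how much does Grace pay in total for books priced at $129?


Calculate the tax:
10% of $129 = $12.90
Add tax to price:
$129 + $12.90 = $141.90

$141.90


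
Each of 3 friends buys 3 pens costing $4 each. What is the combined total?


Cost per person:
3 x $4 = $12
Group total:
3 x $12 = $36

$36


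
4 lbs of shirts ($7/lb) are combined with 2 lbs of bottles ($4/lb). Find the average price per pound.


Cost of shirts:
4 x $7 = $28
Cost of bottles:
2 x $4 = $8
Total cost: $28 + $8 = $36
Total weight: 6 lbs
Average: $36 / 6 = $6/lb

$6/lb


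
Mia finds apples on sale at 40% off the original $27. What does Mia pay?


Calculate the discount amount:
40% of $27 = $10.80
Subtract from original:
$27 - $10.80 = $16.20

$16.20


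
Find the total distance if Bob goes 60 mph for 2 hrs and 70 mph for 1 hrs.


Leg 1 distance:
60 x 2 = 120 miles
Leg 2 distance:
70 x 1 = 70 miles
Total distance:
120 + 70 = 190 miles

190 miles


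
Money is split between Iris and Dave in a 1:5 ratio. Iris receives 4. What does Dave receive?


Find the multiplier:
4 / 1 = 4
Apply to Dave's share:
5 x 4 = 20

20


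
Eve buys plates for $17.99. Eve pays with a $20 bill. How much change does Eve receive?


Start with the amount paid:
$20
Subtract the price:
$20 - $17.99 = $2.01

$2.01


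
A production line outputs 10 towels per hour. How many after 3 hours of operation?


Production rate: 10 towels per hour
Time: 3 hours
Total: 10 x 3 = 30 towels

30 towels


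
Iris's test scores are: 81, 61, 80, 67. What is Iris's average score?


Add the scores:
81 + 61 + 80 + 67 = 289
Divide by the number of tests:
289 / 4 = 72.25

72.25


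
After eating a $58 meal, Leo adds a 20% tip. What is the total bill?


Calculate the tip:
20% of $58 = $11.60
Add tip to meal cost:
$58 + $11.60 = $69.60

$69.60


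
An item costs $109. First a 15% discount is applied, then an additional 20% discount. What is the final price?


First discount:
15% of $109 = $16.35
Price after first discount:
$109 - $16.35 = $92.65
Second discount:
20% of $92.65 = $18.53
Final price:
$92.65 - $18.53 = $74.12

$74.12


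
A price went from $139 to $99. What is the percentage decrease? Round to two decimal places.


Find the absolute change:
|99 - 139| = 40
Divide by original and multiply by 100:
40 / 139 x 100 = 28.7769...% ≈ 28.78%

28.78%


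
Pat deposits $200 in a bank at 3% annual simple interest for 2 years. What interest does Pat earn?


Use the formula I = P x R x T / 100
P x R x T = 200 x 3 x 2 = 1200
I = 1200 / 100 = $12

$12


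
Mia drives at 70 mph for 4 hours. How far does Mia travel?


Use the formula: distance = speed x time
Speed = 70 mph, Time = 4 hours
70 x 4 = 280 miles

280 miles


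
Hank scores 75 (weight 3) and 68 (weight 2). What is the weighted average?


Weighted sum:
3 x 75 + 2 x 68 = 361
Total weight:
3 + 2 = 5
Weighted average:
361 / 5 = 72.2

72.2


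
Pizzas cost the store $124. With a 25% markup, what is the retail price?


Calculate the markup amount:
25% of $124 = $31
Add to cost:
$124 + $31 = $155

$155


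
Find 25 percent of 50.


Convert percentage to decimal:
25% = 0.25
Multiply:
50 x 0.25 = 12.5

12.5


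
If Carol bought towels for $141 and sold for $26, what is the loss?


Selling price = $26
Cost price = $141
Loss = cost price - selling price:
Loss = $141 - $26 = $115

$115


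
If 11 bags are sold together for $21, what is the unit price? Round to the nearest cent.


Total cost: $21
Number of items: 11
Unit price: $21 / 11 = $1.9090... ≈ $1.91

$1.91


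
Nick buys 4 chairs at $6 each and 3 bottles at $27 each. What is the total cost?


Cost of chairs:
4 x $6 = $24
Cost of bottles:
3 x $27 = $81
Add both:
$24 + $81 = $105

$105


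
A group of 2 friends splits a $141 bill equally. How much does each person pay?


Total bill: $141
Number of people: 2
Each pays: $141 / 2 = $70.50

$70.50


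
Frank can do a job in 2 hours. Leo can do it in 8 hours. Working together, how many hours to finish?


Frank's rate: 1/2 of the job per hour
Leo's rate: 1/8 of the job per hour
Combined rate: 1/2 + 1/8 = 5/8 per hour
Time = 1 / (5/8) = 8/5 = 1.6 hours

1.6 hours


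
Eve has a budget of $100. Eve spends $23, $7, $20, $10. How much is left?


Add up expenses:
$23 + $7 + $20 + $10 = $60
Subtract from budget:
$100 - $60 = $40

$40


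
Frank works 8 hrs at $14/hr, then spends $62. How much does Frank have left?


Calculate earnings:
8 x $14 = $112
Subtract spending:
$112 - $62 = $50

$50


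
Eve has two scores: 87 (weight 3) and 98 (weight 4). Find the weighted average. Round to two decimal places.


Weighted sum:
3 x 87 + 4 x 98 = 653
Total weight:
3 + 4 = 7
Weighted average:
653 / 7 = 93.2857... ≈ 93.29

93.29


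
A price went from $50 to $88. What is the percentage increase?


Find the absolute change:
|88 - 50| = 38
Divide by original and multiply by 100:
38 / 50 x 100 = 76%

76%


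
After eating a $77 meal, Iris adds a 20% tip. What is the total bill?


Calculate the tip:
20% of $77 = $15.40
Add tip to meal cost:
$77 + $15.40 = $92.40

$92.40


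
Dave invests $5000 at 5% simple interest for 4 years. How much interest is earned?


Use the formula I = P x R x T / 100
P x R x T = 5000 x 5 x 4 = 100000
I = 100000 / 100 = $1000

$1000


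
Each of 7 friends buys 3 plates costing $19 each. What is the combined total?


Cost per person:
3 x $19 = $57
Group total:
7 x $57 = $399

$399


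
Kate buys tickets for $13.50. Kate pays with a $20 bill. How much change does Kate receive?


Start with the amount paid:
$20
Subtract the price:
$20 - $13.50 = $6.50

$6.50


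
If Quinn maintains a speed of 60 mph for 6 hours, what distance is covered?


Use the formula: distance = speed x time
Speed = 60 mph, Time = 6 hours
60 x 6 = 360 miles

360 miles


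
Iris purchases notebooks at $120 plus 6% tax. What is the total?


Calculate the tax:
6% of $120 = $7.20
Add tax to price:
$120 + $7.20 = $127.20

$127.20


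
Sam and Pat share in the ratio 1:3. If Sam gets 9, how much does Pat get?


Find the multiplier:
9 / 1 = 9
Apply to Pat's share:
3 x 9 = 27

27


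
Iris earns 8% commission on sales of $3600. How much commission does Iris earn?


Convert rate to decimal:
8% = 0.08
Multiply by sales:
$3600 x 0.08 = $288

$288


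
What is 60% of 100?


Convert percentage to decimal:
60% = 0.6
Multiply:
100 x 0.6 = 60

60


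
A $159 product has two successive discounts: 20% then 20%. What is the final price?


First discount:
20% of $159 = $31.80
Price after first discount:
$159 - $31.80 = $127.20
Second discount:
20% of $127.20 = $25.44
Final price:
$127.20 - $25.44 = $101.76

$101.76


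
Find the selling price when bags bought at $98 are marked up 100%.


Calculate the markup amount:
100% of $98 = $98
Add to cost:
$98 + $98 = $196

$196


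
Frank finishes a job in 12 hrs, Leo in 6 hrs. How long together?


Frank's rate: 1/12 of the job per hour
Leo's rate: 1/6 of the job per hour
Combined rate: 1/12 + 1/6 = 1/4 per hour
Time = 1 / (1/4) = 4 hours

4 hours


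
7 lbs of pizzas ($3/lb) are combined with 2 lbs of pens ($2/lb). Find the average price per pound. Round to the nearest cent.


Cost of pizzas:
7 x $3 = $21
Cost of pens:
2 x $2 = $4
Total cost: $21 + $4 = $25
Total weight: 9 lbs
Average: $25 / 9 = $2.7777... ≈ $2.78/lb

$2.78/lb


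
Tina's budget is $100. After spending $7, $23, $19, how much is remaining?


Add up expenses:
$7 + $23 + $19 = $49
Subtract from budget:
$100 - $49 = $51

$51


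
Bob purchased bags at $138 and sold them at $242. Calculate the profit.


Selling price = $242
Cost price = $138
Profit = selling price - cost price:
Profit = $242 - $138 = $104

$104


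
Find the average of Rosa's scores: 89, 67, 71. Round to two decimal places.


Add the scores:
89 + 67 + 71 = 227
Divide by the number of tests:
227 / 3 = 75.6666... ≈ 75.67

75.67


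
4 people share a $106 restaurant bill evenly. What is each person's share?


Total bill: $106
Number of people: 4
Each pays: $106 / 4 = $26.50

$26.50


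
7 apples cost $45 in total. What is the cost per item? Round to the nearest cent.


Total cost: $45
Number of items: 7
Unit price: $45 / 7 = $6.4285... ≈ $6.43

$6.43


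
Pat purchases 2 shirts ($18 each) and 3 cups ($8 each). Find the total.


Cost of shirts:
2 x $18 = $36
Cost of cups:
3 x $8 = $24
Add both:
$36 + $24 = $60

$60


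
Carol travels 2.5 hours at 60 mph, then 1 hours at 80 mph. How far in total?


Leg 1 distance:
60 x 2.5 = 150 miles
Leg 2 distance:
80 x 1 = 80 miles
Total distance:
150 + 80 = 230 miles

230 miles


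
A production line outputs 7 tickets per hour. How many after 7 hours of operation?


Production rate: 7 tickets per hour
Time: 7 hours
Total: 7 x 7 = 49 tickets

49 tickets


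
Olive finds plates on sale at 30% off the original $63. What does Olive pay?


Calculate the discount amount:
30% of $63 = $18.90
Subtract from original:
$63 - $18.90 = $44.10

$44.10


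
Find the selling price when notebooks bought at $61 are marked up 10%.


Calculate the markup amount:
10% of $61 = $6.10
Add to cost:
$61 + $6.10 = $67.10

$67.10


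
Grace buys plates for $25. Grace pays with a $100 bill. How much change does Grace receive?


Start with the amount paid:
$100
Subtract the price:
$100 - $25 = $75

$75


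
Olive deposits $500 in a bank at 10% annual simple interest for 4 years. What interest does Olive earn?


Use the formula I = P x R x T / 100
P x R x T = 500 x 10 x 4 = 20000
I = 20000 / 100 = $200

$200


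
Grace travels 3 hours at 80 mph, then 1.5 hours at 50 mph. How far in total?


Leg 1 distance:
80 x 3 = 240 miles
Leg 2 distance:
50 x 1.5 = 75 miles
Total distance:
240 + 75 = 315 miles

315 miles


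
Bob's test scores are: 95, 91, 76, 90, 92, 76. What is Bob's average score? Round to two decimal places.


Add the scores:
95 + 91 + 76 + 90 + 92 + 76 = 520
Divide by the number of tests:
520 / 6 = 86.6666... ≈ 86.67

86.67


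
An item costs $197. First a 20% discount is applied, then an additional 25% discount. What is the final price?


First discount:
20% of $197 = $39.40
Price after first discount:
$197 - $39.40 = $157.60
Second discount:
25% of $157.60 = $39.40
Final price:
$157.60 - $39.40 = $118.20

$118.20


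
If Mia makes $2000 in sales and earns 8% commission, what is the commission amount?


Convert rate to decimal:
8% = 0.08
Multiply by sales:
$2000 x 0.08 = $160

$160


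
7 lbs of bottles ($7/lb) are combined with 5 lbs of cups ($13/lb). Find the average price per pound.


Cost of bottles:
7 x $7 = $49
Cost of cups:
5 x $13 = $65
Total cost: $49 + $65 = $114
Total weight: 12 lbs
Average: $114 / 12 = $9.50/lb

$9.50/lb


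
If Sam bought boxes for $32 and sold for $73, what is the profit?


Selling price = $73
Cost price = $32
Profit = selling price - cost price:
Profit = $73 - $32 = $41

$41


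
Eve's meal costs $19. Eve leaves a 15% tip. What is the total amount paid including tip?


Calculate the tip:
15% of $19 = $2.85
Add tip to meal cost:
$19 + $2.85 = $21.85

$21.85


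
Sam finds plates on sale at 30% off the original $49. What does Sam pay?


Calculate the discount amount:
30% of $49 = $14.70
Subtract from original:
$49 - $14.70 = $34.30

$34.30


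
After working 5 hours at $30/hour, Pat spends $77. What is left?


Calculate earnings:
5 x $30 = $150
Subtract spending:
$150 - $77 = $73

$73


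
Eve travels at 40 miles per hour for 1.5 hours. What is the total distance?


Use the formula: distance = speed x time
Speed = 40 mph, Time = 1.5 hours
40 x 1.5 = 60 miles

60 miles


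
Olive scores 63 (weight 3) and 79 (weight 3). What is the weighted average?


Weighted sum:
3 x 63 + 3 x 79 = 426
Total weight:
3 + 3 = 6
Weighted average:
426 / 6 = 71

71


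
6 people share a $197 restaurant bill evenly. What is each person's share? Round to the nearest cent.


Total bill: $197
Number of people: 6
Each pays: $197 / 6 = $32.8333... ≈ $32.83

$32.83


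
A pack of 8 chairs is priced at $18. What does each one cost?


Total cost: $18
Number of items: 8
Unit price: $18 / 8 = $2.25

$2.25


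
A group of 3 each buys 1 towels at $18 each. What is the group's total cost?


Cost per person:
1 x $18 = $18
Group total:
3 x $18 = $54

$54


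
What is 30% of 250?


Convert percentage to decimal:
30% = 0.3
Multiply:
250 x 0.3 = 75

75


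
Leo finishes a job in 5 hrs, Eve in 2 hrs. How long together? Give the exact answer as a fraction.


Leo's rate: 1/5 of the job per hour
Eve's rate: 1/2 of the job per hour
Combined rate: 1/5 + 1/2 = 7/10 per hour
Time = 1 / (7/10) = 10/7 hours (≈ 1.43 hours)

10/7 hours


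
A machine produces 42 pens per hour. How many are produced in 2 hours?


Production rate: 42 pens per hour
Time: 2 hours
Total: 42 x 2 = 84 pens

84 pens


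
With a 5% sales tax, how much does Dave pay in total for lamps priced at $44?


Calculate the tax:
5% of $44 = $2.20
Add tax to price:
$44 + $2.20 = $46.20

$46.20


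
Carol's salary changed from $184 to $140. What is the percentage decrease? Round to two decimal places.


Find the absolute change:
|140 - 184| = 44
Divide by original and multiply by 100:
44 / 184 x 100 = 23.9130...% ≈ 23.91%

23.91%


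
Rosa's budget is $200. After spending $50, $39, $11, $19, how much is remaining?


Add up expenses:
$50 + $39 + $11 + $19 = $119
Subtract from budget:
$200 - $119 = $81

$81


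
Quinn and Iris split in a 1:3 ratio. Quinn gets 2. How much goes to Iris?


Find the multiplier:
2 / 1 = 2
Apply to Iris's share:
3 x 2 = 6

6


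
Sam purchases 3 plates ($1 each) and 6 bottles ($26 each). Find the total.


Cost of plates:
3 x $1 = $3
Cost of bottles:
6 x $26 = $156
Add both:
$3 + $156 = $159

$159


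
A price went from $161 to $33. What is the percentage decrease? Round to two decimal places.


Find the absolute change:
|33 - 161| = 128
Divide by original and multiply by 100:
128 / 161 x 100 = 79.5031...% ≈ 79.5%

79.5%


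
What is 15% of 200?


Convert percentage to decimal:
15% = 0.15
Multiply:
200 x 0.15 = 30

30


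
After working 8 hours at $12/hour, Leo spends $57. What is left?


Calculate earnings:
8 x $12 = $96
Subtract spending:
$96 - $57 = $39

$39


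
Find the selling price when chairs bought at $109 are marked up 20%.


Calculate the markup amount:
20% of $109 = $21.80
Add to cost:
$109 + $21.80 = $130.80

$130.80


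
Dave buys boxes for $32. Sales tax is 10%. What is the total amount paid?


Calculate the tax:
10% of $32 = $3.20
Add tax to price:
$32 + $3.20 = $35.20

$35.20


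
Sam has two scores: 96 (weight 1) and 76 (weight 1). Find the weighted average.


Weighted sum:
1 x 96 + 1 x 76 = 172
Total weight:
1 + 1 = 2
Weighted average:
172 / 2 = 86

86


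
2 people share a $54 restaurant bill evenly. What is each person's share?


Total bill: $54
Number of people: 2
Each pays: $54 / 2 = $27

$27


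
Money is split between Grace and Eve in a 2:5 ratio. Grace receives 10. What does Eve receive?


Find the multiplier:
10 / 2 = 5
Apply to Eve's share:
5 x 5 = 25

25
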